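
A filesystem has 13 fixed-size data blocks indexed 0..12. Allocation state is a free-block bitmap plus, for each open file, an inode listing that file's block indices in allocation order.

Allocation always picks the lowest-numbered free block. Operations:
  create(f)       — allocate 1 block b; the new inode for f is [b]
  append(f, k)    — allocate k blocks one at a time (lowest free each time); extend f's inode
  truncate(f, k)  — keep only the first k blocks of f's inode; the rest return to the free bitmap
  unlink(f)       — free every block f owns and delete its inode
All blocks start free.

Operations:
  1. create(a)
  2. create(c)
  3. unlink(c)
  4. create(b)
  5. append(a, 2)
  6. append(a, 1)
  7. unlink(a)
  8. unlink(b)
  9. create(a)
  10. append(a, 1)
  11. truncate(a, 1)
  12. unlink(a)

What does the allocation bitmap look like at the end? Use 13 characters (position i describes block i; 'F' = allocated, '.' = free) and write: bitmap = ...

bitmap = .............

create(a): bitmap=F............ | a=[0]
create(c): bitmap=FF........... | a=[0] c=[1]
unlink(c): bitmap=F............ | a=[0]
create(b): bitmap=FF........... | a=[0] b=[1]
append(a, 2): bitmap=FFFF......... | a=[0, 2, 3] b=[1]
append(a, 1): bitmap=FFFFF........ | a=[0, 2, 3, 4] b=[1]
unlink(a): bitmap=.F........... | b=[1]
unlink(b): bitmap=............. | 
create(a): bitmap=F............ | a=[0]
append(a, 1): bitmap=FF........... | a=[0, 1]
truncate(a, 1): bitmap=F............ | a=[0]
unlink(a): bitmap=............. | 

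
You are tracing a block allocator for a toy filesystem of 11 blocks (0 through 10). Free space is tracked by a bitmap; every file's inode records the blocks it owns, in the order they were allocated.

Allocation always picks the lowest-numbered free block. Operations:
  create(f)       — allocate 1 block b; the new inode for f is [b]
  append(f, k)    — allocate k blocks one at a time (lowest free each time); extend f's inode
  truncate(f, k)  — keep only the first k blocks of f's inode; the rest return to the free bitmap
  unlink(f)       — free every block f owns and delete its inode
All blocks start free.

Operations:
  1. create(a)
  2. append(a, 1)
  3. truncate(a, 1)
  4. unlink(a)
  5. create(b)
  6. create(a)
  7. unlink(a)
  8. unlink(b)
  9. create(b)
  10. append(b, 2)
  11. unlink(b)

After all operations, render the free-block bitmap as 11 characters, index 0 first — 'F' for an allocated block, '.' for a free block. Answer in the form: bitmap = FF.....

bitmap = ...........

[1] create(a) — a=0 (map F..........)
[2] append(a, 1) — a=0,1 (map FF.........)
[3] truncate(a, 1) — a=0 (map F..........)
[4] unlink(a) —  (map ...........)
[5] create(b) — b=0 (map F..........)
[6] create(a) — a=1 b=0 (map FF.........)
[7] unlink(a) — b=0 (map F..........)
[8] unlink(b) —  (map ...........)
[9] create(b) — b=0 (map F..........)
[10] append(b, 2) — b=0,1,2 (map FFF........)
[11] unlink(b) —  (map ...........)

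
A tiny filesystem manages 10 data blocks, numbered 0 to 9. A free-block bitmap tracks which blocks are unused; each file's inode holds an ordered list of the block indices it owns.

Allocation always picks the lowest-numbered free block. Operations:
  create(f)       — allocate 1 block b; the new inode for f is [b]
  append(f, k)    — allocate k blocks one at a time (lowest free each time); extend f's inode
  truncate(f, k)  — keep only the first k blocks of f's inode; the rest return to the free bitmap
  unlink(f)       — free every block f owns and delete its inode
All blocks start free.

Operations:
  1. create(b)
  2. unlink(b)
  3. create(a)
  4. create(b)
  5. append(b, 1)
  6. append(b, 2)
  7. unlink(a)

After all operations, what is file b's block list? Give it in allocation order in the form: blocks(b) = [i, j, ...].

blocks(b) = [1, 2, 3, 4]

after create(b) → b:[0]  free=[F.........]
after unlink(b) →   free=[..........]
after create(a) → a:[0]  free=[F.........]
after create(b) → a:[0], b:[1]  free=[FF........]
after append(b, 1) → a:[0], b:[1, 2]  free=[FFF.......]
after append(b, 2) → a:[0], b:[1, 2, 3, 4]  free=[FFFFF.....]
after unlink(a) → b:[1, 2, 3, 4]  free=[.FFFF.....]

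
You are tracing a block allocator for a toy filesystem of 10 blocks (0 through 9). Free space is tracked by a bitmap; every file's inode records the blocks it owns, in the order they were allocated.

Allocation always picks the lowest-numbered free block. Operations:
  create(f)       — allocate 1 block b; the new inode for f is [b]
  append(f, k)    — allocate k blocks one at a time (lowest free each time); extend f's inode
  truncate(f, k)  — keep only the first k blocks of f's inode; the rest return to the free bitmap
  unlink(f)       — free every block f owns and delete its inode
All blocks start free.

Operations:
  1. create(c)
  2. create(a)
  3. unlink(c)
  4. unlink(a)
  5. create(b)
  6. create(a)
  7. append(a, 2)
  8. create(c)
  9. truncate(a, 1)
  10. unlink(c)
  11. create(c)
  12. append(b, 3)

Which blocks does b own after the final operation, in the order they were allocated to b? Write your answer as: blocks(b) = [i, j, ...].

blocks(b) = [0, 3, 4, 5]

  1. create(c)  ⇒  F.........  {c→[0]}
  2. create(a)  ⇒  FF........  {a→[1]; c→[0]}
  3. unlink(c)  ⇒  .F........  {a→[1]}
  4. unlink(a)  ⇒  ..........  {}
  5. create(b)  ⇒  F.........  {b→[0]}
  6. create(a)  ⇒  FF........  {a→[1]; b→[0]}
  7. append(a, 2)  ⇒  FFFF......  {a→[1, 2, 3]; b→[0]}
  8. create(c)  ⇒  FFFFF.....  {a→[1, 2, 3]; b→[0]; c→[4]}
  9. truncate(a, 1)  ⇒  FF..F.....  {a→[1]; b→[0]; c→[4]}
  10. unlink(c)  ⇒  FF........  {a→[1]; b→[0]}
  11. create(c)  ⇒  FFF.......  {a→[1]; b→[0]; c→[2]}
  12. append(b, 3)  ⇒  FFFFFF....  {a→[1]; b→[0, 3, 4, 5]; c→[2]}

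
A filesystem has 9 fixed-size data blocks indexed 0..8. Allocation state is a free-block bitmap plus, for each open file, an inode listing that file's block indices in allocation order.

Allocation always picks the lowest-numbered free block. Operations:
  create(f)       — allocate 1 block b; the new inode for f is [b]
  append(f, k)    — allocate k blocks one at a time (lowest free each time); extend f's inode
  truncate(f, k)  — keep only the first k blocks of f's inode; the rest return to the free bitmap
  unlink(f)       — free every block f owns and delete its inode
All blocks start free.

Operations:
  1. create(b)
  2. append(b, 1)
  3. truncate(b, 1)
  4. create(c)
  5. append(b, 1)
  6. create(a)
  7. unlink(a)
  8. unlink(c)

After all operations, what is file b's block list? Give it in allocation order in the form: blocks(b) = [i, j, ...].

blocks(b) = [0, 2]

[1] create(b) — b=0 (map F........)
[2] append(b, 1) — b=0,1 (map FF.......)
[3] truncate(b, 1) — b=0 (map F........)
[4] create(c) — b=0 c=1 (map FF.......)
[5] append(b, 1) — b=0,2 c=1 (map FFF......)
[6] create(a) — a=3 b=0,2 c=1 (map FFFF.....)
[7] unlink(a) — b=0,2 c=1 (map FFF......)
[8] unlink(c) — b=0,2 (map F.F......)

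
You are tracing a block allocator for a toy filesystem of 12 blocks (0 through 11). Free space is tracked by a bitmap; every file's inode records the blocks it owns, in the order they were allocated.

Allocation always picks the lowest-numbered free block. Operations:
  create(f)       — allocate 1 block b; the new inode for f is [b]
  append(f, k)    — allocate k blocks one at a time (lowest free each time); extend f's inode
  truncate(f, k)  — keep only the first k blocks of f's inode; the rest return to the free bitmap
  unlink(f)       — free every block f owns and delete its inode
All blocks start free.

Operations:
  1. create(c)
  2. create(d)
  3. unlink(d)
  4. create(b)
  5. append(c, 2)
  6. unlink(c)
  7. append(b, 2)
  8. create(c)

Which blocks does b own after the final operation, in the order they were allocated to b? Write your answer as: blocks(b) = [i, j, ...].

blocks(b) = [1, 0, 2]

[1] create(c) — c=0 (map F...........)
[2] create(d) — c=0 d=1 (map FF..........)
[3] unlink(d) — c=0 (map F...........)
[4] create(b) — b=1 c=0 (map FF..........)
[5] append(c, 2) — b=1 c=0,2,3 (map FFFF........)
[6] unlink(c) — b=1 (map .F..........)
[7] append(b, 2) — b=1,0,2 (map FFF.........)
[8] create(c) — b=1,0,2 c=3 (map FFFF........)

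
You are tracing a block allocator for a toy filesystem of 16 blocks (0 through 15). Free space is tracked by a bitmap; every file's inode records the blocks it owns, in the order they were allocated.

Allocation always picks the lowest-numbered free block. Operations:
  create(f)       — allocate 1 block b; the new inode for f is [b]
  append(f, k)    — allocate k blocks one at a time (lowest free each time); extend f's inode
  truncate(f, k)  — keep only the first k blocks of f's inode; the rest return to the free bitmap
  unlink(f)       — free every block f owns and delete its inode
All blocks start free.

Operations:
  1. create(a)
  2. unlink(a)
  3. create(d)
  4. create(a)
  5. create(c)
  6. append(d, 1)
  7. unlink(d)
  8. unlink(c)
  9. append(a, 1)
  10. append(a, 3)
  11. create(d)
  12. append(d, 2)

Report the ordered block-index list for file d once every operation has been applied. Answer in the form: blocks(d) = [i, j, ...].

create(a): bitmap=F............... | a=[0]
unlink(a): bitmap=................ | 
create(d): bitmap=F............... | d=[0]
create(a): bitmap=FF.............. | a=[1] d=[0]
create(c): bitmap=FFF............. | a=[1] c=[2] d=[0]
append(d, 1): bitmap=FFFF............ | a=[1] c=[2] d=[0, 3]
unlink(d): bitmap=.FF............. | a=[1] c=[2]
unlink(c): bitmap=.F.............. | a=[1]
append(a, 1): bitmap=FF.............. | a=[1, 0]
append(a, 3): bitmap=FFFFF........... | a=[1, 0, 2, 3, 4]
create(d): bitmap=FFFFFF.......... | a=[1, 0, 2, 3, 4] d=[5]
append(d, 2): bitmap=FFFFFFFF........ | a=[1, 0, 2, 3, 4] d=[5, 6, 7]

blocks(d) = [5, 6, 7]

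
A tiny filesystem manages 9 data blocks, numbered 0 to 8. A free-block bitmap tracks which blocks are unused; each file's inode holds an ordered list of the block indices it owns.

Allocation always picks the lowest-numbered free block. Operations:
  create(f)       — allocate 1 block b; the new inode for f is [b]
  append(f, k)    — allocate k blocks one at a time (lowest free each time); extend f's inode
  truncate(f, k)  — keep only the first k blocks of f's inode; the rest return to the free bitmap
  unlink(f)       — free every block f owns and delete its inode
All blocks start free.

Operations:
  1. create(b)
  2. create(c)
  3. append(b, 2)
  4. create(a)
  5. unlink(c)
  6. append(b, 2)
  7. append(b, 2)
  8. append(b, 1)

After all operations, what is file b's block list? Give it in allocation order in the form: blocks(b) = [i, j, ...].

[1] create(b) — b=0 (map F........)
[2] create(c) — b=0 c=1 (map FF.......)
[3] append(b, 2) — b=0,2,3 c=1 (map FFFF.....)
[4] create(a) — a=4 b=0,2,3 c=1 (map FFFFF....)
[5] unlink(c) — a=4 b=0,2,3 (map F.FFF....)
[6] append(b, 2) — a=4 b=0,2,3,1,5 (map FFFFFF...)
[7] append(b, 2) — a=4 b=0,2,3,1,5,6,7 (map FFFFFFFF.)
[8] append(b, 1) — a=4 b=0,2,3,1,5,6,7,8 (map FFFFFFFFF)

blocks(b) = [0, 2, 3, 1, 5, 6, 7, 8]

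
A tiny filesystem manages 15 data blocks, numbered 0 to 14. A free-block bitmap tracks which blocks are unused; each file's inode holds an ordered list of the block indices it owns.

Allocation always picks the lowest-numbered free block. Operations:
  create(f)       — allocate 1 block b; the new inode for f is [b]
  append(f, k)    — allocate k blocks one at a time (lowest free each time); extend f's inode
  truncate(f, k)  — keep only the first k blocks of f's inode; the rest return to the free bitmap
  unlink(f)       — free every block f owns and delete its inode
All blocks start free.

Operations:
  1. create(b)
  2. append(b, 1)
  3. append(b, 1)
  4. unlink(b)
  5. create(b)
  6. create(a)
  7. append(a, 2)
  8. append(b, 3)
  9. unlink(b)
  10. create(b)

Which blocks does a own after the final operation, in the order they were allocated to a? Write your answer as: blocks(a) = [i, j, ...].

after create(b) → b:[0]  free=[F..............]
after append(b, 1) → b:[0, 1]  free=[FF.............]
after append(b, 1) → b:[0, 1, 2]  free=[FFF............]
after unlink(b) →   free=[...............]
after create(b) → b:[0]  free=[F..............]
after create(a) → a:[1], b:[0]  free=[FF.............]
after append(a, 2) → a:[1, 2, 3], b:[0]  free=[FFFF...........]
after append(b, 3) → a:[1, 2, 3], b:[0, 4, 5, 6]  free=[FFFFFFF........]
after unlink(b) → a:[1, 2, 3]  free=[.FFF...........]
after create(b) → a:[1, 2, 3], b:[0]  free=[FFFF...........]

blocks(a) = [1, 2, 3]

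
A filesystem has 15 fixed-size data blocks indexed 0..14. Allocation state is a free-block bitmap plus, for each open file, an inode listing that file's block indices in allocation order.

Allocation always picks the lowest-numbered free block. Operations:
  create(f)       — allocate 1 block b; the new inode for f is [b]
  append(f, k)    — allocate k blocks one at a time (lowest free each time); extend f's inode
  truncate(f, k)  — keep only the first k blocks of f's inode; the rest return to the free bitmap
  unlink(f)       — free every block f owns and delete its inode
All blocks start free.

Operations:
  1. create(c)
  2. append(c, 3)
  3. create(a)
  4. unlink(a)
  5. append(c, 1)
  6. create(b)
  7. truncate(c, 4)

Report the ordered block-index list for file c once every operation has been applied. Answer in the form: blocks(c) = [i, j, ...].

  1. create(c)  ⇒  F..............  {c→[0]}
  2. append(c, 3)  ⇒  FFFF...........  {c→[0, 1, 2, 3]}
  3. create(a)  ⇒  FFFFF..........  {a→[4]; c→[0, 1, 2, 3]}
  4. unlink(a)  ⇒  FFFF...........  {c→[0, 1, 2, 3]}
  5. append(c, 1)  ⇒  FFFFF..........  {c→[0, 1, 2, 3, 4]}
  6. create(b)  ⇒  FFFFFF.........  {b→[5]; c→[0, 1, 2, 3, 4]}
  7. truncate(c, 4)  ⇒  FFFF.F.........  {b→[5]; c→[0, 1, 2, 3]}

blocks(c) = [0, 1, 2, 3]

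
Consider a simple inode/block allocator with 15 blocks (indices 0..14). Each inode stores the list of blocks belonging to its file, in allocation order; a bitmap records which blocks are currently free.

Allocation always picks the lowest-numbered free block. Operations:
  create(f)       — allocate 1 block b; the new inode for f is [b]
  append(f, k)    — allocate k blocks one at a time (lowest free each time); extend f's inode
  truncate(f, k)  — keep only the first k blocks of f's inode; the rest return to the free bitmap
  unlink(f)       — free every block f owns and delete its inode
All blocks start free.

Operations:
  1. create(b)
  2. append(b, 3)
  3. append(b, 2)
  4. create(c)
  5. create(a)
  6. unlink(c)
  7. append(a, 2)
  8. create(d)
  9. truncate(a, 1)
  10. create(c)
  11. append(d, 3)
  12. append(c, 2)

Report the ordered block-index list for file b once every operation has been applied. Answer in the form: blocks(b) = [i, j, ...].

create(b): bitmap=F.............. | b=[0]
append(b, 3): bitmap=FFFF........... | b=[0, 1, 2, 3]
append(b, 2): bitmap=FFFFFF......... | b=[0, 1, 2, 3, 4, 5]
create(c): bitmap=FFFFFFF........ | b=[0, 1, 2, 3, 4, 5] c=[6]
create(a): bitmap=FFFFFFFF....... | a=[7] b=[0, 1, 2, 3, 4, 5] c=[6]
unlink(c): bitmap=FFFFFF.F....... | a=[7] b=[0, 1, 2, 3, 4, 5]
append(a, 2): bitmap=FFFFFFFFF...... | a=[7, 6, 8] b=[0, 1, 2, 3, 4, 5]
create(d): bitmap=FFFFFFFFFF..... | a=[7, 6, 8] b=[0, 1, 2, 3, 4, 5] d=[9]
truncate(a, 1): bitmap=FFFFFF.F.F..... | a=[7] b=[0, 1, 2, 3, 4, 5] d=[9]
create(c): bitmap=FFFFFFFF.F..... | a=[7] b=[0, 1, 2, 3, 4, 5] c=[6] d=[9]
append(d, 3): bitmap=FFFFFFFFFFFF... | a=[7] b=[0, 1, 2, 3, 4, 5] c=[6] d=[9, 8, 10, 11]
append(c, 2): bitmap=FFFFFFFFFFFFFF. | a=[7] b=[0, 1, 2, 3, 4, 5] c=[6, 12, 13] d=[9, 8, 10, 11]

blocks(b) = [0, 1, 2, 3, 4, 5]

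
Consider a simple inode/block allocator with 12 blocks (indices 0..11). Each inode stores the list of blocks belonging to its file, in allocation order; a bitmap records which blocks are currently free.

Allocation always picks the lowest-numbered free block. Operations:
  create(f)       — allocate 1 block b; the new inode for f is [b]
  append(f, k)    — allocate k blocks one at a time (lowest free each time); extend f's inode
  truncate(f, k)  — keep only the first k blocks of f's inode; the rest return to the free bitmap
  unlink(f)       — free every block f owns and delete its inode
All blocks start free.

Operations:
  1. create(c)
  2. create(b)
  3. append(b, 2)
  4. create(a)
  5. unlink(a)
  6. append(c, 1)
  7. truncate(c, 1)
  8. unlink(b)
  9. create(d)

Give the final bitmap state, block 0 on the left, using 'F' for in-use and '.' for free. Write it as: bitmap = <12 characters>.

bitmap = FF..........

create(c): bitmap=F........... | c=[0]
create(b): bitmap=FF.......... | b=[1] c=[0]
append(b, 2): bitmap=FFFF........ | b=[1, 2, 3] c=[0]
create(a): bitmap=FFFFF....... | a=[4] b=[1, 2, 3] c=[0]
unlink(a): bitmap=FFFF........ | b=[1, 2, 3] c=[0]
append(c, 1): bitmap=FFFFF....... | b=[1, 2, 3] c=[0, 4]
truncate(c, 1): bitmap=FFFF........ | b=[1, 2, 3] c=[0]
unlink(b): bitmap=F........... | c=[0]
create(d): bitmap=FF.......... | c=[0] d=[1]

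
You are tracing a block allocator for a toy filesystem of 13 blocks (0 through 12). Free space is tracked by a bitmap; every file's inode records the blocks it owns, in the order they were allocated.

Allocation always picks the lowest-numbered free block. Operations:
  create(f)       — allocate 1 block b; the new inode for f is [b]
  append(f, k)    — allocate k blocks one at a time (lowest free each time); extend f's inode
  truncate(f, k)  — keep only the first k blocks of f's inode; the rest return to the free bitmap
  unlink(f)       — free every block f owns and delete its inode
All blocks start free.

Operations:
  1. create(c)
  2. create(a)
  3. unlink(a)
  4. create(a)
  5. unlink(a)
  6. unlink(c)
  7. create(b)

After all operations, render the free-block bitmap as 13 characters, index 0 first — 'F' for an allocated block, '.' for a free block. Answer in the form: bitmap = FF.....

[1] create(c) — c=0 (map F............)
[2] create(a) — a=1 c=0 (map FF...........)
[3] unlink(a) — c=0 (map F............)
[4] create(a) — a=1 c=0 (map FF...........)
[5] unlink(a) — c=0 (map F............)
[6] unlink(c) —  (map .............)
[7] create(b) — b=0 (map F............)

bitmap = F............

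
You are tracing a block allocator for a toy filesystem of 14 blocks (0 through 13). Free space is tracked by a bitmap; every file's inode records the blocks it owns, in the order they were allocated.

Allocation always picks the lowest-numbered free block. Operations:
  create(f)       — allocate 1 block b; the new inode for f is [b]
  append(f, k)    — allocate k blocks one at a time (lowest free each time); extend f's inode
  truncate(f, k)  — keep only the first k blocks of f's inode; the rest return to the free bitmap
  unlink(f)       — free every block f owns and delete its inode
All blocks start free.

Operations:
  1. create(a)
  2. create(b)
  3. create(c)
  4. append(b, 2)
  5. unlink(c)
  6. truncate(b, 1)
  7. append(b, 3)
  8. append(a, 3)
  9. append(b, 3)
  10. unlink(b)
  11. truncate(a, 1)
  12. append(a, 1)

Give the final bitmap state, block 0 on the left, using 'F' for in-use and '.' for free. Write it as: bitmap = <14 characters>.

bitmap = FF............

create(a): bitmap=F............. | a=[0]
create(b): bitmap=FF............ | a=[0] b=[1]
create(c): bitmap=FFF........... | a=[0] b=[1] c=[2]
append(b, 2): bitmap=FFFFF......... | a=[0] b=[1, 3, 4] c=[2]
unlink(c): bitmap=FF.FF......... | a=[0] b=[1, 3, 4]
truncate(b, 1): bitmap=FF............ | a=[0] b=[1]
append(b, 3): bitmap=FFFFF......... | a=[0] b=[1, 2, 3, 4]
append(a, 3): bitmap=FFFFFFFF...... | a=[0, 5, 6, 7] b=[1, 2, 3, 4]
append(b, 3): bitmap=FFFFFFFFFFF... | a=[0, 5, 6, 7] b=[1, 2, 3, 4, 8, 9, 10]
unlink(b): bitmap=F....FFF...... | a=[0, 5, 6, 7]
truncate(a, 1): bitmap=F............. | a=[0]
append(a, 1): bitmap=FF............ | a=[0, 1]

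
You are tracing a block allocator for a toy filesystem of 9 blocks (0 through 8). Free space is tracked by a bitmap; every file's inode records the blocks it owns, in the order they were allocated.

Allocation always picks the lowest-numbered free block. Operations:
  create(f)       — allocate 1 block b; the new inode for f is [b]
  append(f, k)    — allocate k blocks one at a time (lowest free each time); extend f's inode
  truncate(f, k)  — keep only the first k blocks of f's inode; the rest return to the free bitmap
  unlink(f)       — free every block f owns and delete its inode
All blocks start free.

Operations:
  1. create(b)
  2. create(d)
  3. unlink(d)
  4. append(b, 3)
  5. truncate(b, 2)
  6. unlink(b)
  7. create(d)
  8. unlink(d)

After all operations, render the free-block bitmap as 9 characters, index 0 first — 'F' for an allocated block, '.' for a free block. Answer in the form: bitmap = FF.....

bitmap = .........

after create(b) → b:[0]  free=[F........]
after create(d) → b:[0], d:[1]  free=[FF.......]
after unlink(d) → b:[0]  free=[F........]
after append(b, 3) → b:[0, 1, 2, 3]  free=[FFFF.....]
after truncate(b, 2) → b:[0, 1]  free=[FF.......]
after unlink(b) →   free=[.........]
after create(d) → d:[0]  free=[F........]
after unlink(d) →   free=[.........]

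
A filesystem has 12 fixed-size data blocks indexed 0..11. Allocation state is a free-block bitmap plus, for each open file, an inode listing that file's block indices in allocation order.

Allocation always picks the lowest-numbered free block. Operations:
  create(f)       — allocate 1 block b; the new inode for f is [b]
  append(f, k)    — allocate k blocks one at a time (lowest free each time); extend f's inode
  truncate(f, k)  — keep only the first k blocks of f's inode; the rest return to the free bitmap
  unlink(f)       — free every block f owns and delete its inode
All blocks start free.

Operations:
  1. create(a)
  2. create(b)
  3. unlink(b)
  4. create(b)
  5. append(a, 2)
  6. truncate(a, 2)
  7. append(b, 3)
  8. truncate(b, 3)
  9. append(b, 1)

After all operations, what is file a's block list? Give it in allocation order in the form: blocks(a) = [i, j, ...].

create(a): bitmap=F........... | a=[0]
create(b): bitmap=FF.......... | a=[0] b=[1]
unlink(b): bitmap=F........... | a=[0]
create(b): bitmap=FF.......... | a=[0] b=[1]
append(a, 2): bitmap=FFFF........ | a=[0, 2, 3] b=[1]
truncate(a, 2): bitmap=FFF......... | a=[0, 2] b=[1]
append(b, 3): bitmap=FFFFFF...... | a=[0, 2] b=[1, 3, 4, 5]
truncate(b, 3): bitmap=FFFFF....... | a=[0, 2] b=[1, 3, 4]
append(b, 1): bitmap=FFFFFF...... | a=[0, 2] b=[1, 3, 4, 5]

blocks(a) = [0, 2]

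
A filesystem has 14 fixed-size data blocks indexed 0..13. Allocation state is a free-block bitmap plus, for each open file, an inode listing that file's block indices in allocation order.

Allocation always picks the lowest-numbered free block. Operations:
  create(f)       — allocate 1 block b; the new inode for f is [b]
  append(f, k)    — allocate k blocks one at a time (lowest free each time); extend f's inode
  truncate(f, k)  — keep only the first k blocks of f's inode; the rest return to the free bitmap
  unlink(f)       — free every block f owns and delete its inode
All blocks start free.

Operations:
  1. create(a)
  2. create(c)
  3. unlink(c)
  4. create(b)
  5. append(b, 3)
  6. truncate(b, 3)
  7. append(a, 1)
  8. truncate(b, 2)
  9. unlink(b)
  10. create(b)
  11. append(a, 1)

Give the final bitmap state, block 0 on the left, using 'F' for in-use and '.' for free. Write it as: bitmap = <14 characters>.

bitmap = FFF.F.........

create(a): bitmap=F............. | a=[0]
create(c): bitmap=FF............ | a=[0] c=[1]
unlink(c): bitmap=F............. | a=[0]
create(b): bitmap=FF............ | a=[0] b=[1]
append(b, 3): bitmap=FFFFF......... | a=[0] b=[1, 2, 3, 4]
truncate(b, 3): bitmap=FFFF.......... | a=[0] b=[1, 2, 3]
append(a, 1): bitmap=FFFFF......... | a=[0, 4] b=[1, 2, 3]
truncate(b, 2): bitmap=FFF.F......... | a=[0, 4] b=[1, 2]
unlink(b): bitmap=F...F......... | a=[0, 4]
create(b): bitmap=FF..F......... | a=[0, 4] b=[1]
append(a, 1): bitmap=FFF.F......... | a=[0, 4, 2] b=[1]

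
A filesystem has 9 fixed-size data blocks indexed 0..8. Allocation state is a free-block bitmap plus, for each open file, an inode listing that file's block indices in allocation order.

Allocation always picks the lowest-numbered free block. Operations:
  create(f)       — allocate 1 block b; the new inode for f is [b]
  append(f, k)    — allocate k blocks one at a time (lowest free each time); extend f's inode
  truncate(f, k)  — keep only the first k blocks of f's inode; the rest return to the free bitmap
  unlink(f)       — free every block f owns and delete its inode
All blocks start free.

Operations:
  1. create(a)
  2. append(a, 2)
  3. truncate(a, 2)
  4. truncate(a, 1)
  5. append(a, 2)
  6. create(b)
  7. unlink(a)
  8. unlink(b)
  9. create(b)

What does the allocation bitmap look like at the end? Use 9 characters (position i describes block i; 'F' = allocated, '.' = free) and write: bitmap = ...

after create(a) → a:[0]  free=[F........]
after append(a, 2) → a:[0, 1, 2]  free=[FFF......]
after truncate(a, 2) → a:[0, 1]  free=[FF.......]
after truncate(a, 1) → a:[0]  free=[F........]
after append(a, 2) → a:[0, 1, 2]  free=[FFF......]
after create(b) → a:[0, 1, 2], b:[3]  free=[FFFF.....]
after unlink(a) → b:[3]  free=[...F.....]
after unlink(b) →   free=[.........]
after create(b) → b:[0]  free=[F........]

bitmap = F........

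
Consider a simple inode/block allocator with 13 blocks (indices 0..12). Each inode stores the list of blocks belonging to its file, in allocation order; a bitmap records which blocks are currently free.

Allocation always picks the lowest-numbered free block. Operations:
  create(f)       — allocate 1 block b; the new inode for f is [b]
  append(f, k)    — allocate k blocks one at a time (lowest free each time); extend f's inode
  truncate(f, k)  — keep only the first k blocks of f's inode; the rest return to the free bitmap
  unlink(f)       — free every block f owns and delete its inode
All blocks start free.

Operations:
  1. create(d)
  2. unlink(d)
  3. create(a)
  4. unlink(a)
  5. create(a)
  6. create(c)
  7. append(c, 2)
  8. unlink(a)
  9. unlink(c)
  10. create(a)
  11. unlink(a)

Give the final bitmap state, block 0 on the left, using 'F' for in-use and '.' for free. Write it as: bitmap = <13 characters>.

create(d): bitmap=F............ | d=[0]
unlink(d): bitmap=............. | 
create(a): bitmap=F............ | a=[0]
unlink(a): bitmap=............. | 
create(a): bitmap=F............ | a=[0]
create(c): bitmap=FF........... | a=[0] c=[1]
append(c, 2): bitmap=FFFF......... | a=[0] c=[1, 2, 3]
unlink(a): bitmap=.FFF......... | c=[1, 2, 3]
unlink(c): bitmap=............. | 
create(a): bitmap=F............ | a=[0]
unlink(a): bitmap=............. | 

bitmap = .............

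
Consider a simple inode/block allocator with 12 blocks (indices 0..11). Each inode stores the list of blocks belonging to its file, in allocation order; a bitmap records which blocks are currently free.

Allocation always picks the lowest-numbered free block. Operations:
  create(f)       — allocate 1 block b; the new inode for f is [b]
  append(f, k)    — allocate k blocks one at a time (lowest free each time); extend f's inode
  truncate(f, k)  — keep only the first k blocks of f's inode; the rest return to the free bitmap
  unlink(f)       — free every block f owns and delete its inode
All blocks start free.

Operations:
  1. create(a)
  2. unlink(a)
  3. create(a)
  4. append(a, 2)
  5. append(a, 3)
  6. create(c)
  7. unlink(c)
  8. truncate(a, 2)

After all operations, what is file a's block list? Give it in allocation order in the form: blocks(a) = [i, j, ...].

[1] create(a) — a=0 (map F...........)
[2] unlink(a) —  (map ............)
[3] create(a) — a=0 (map F...........)
[4] append(a, 2) — a=0,1,2 (map FFF.........)
[5] append(a, 3) — a=0,1,2,3,4,5 (map FFFFFF......)
[6] create(c) — a=0,1,2,3,4,5 c=6 (map FFFFFFF.....)
[7] unlink(c) — a=0,1,2,3,4,5 (map FFFFFF......)
[8] truncate(a, 2) — a=0,1 (map FF..........)

blocks(a) = [0, 1]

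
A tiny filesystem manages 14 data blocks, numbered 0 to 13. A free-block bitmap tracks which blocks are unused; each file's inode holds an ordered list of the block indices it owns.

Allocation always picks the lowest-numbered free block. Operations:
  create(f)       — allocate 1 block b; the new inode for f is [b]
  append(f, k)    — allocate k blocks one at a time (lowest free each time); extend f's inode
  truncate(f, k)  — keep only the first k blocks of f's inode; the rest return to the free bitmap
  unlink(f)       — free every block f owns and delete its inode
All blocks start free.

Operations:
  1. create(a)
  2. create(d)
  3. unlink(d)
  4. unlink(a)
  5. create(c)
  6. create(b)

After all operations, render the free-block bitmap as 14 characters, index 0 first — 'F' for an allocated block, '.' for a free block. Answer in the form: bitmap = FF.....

bitmap = FF............

create(a): bitmap=F............. | a=[0]
create(d): bitmap=FF............ | a=[0] d=[1]
unlink(d): bitmap=F............. | a=[0]
unlink(a): bitmap=.............. | 
create(c): bitmap=F............. | c=[0]
create(b): bitmap=FF............ | b=[1] c=[0]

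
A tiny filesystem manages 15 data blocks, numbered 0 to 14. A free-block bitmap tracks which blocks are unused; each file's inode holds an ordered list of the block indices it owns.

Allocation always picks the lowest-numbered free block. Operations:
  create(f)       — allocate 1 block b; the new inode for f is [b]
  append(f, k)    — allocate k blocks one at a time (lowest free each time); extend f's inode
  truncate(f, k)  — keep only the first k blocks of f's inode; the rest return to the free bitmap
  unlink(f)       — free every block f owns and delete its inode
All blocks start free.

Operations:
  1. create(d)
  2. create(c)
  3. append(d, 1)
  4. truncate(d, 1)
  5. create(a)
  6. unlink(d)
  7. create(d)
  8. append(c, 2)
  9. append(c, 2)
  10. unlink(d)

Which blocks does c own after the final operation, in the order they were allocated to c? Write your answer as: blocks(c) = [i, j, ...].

create(d): bitmap=F.............. | d=[0]
create(c): bitmap=FF............. | c=[1] d=[0]
append(d, 1): bitmap=FFF............ | c=[1] d=[0, 2]
truncate(d, 1): bitmap=FF............. | c=[1] d=[0]
create(a): bitmap=FFF............ | a=[2] c=[1] d=[0]
unlink(d): bitmap=.FF............ | a=[2] c=[1]
create(d): bitmap=FFF............ | a=[2] c=[1] d=[0]
append(c, 2): bitmap=FFFFF.......... | a=[2] c=[1, 3, 4] d=[0]
append(c, 2): bitmap=FFFFFFF........ | a=[2] c=[1, 3, 4, 5, 6] d=[0]
unlink(d): bitmap=.FFFFFF........ | a=[2] c=[1, 3, 4, 5, 6]

blocks(c) = [1, 3, 4, 5, 6]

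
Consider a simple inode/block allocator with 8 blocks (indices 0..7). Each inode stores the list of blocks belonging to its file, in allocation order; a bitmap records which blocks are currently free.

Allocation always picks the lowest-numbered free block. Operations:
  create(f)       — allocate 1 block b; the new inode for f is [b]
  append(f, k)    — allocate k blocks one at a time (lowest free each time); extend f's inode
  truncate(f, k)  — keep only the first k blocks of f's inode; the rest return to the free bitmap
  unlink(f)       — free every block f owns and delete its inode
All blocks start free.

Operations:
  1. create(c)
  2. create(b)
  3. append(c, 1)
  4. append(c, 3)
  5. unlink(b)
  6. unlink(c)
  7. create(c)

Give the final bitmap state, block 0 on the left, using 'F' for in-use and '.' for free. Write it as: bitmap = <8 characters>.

bitmap = F.......

  1. create(c)  ⇒  F.......  {c→[0]}
  2. create(b)  ⇒  FF......  {b→[1]; c→[0]}
  3. append(c, 1)  ⇒  FFF.....  {b→[1]; c→[0, 2]}
  4. append(c, 3)  ⇒  FFFFFF..  {b→[1]; c→[0, 2, 3, 4, 5]}
  5. unlink(b)  ⇒  F.FFFF..  {c→[0, 2, 3, 4, 5]}
  6. unlink(c)  ⇒  ........  {}
  7. create(c)  ⇒  F.......  {c→[0]}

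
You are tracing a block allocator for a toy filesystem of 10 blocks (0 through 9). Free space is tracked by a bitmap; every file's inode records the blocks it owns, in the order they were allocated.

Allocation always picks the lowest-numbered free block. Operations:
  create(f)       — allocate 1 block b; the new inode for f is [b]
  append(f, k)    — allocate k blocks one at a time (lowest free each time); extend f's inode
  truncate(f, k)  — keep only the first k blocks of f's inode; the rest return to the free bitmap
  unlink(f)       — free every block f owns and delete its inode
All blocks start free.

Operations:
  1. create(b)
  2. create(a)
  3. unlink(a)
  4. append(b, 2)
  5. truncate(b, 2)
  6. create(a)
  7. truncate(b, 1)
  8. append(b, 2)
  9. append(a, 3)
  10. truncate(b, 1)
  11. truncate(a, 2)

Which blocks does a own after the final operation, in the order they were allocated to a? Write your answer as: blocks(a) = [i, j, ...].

after create(b) → b:[0]  free=[F.........]
after create(a) → a:[1], b:[0]  free=[FF........]
after unlink(a) → b:[0]  free=[F.........]
after append(b, 2) → b:[0, 1, 2]  free=[FFF.......]
after truncate(b, 2) → b:[0, 1]  free=[FF........]
after create(a) → a:[2], b:[0, 1]  free=[FFF.......]
after truncate(b, 1) → a:[2], b:[0]  free=[F.F.......]
after append(b, 2) → a:[2], b:[0, 1, 3]  free=[FFFF......]
after append(a, 3) → a:[2, 4, 5, 6], b:[0, 1, 3]  free=[FFFFFFF...]
after truncate(b, 1) → a:[2, 4, 5, 6], b:[0]  free=[F.F.FFF...]
after truncate(a, 2) → a:[2, 4], b:[0]  free=[F.F.F.....]

blocks(a) = [2, 4]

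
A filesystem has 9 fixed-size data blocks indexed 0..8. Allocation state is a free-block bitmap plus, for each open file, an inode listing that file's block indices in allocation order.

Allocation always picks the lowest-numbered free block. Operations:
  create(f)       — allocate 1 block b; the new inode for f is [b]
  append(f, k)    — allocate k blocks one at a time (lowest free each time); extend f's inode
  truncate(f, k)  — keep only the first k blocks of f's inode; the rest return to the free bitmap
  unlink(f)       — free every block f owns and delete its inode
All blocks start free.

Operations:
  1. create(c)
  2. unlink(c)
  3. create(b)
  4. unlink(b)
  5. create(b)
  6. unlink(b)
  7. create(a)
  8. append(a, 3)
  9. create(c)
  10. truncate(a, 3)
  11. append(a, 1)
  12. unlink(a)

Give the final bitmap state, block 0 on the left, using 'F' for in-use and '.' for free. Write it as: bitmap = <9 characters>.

  1. create(c)  ⇒  F........  {c→[0]}
  2. unlink(c)  ⇒  .........  {}
  3. create(b)  ⇒  F........  {b→[0]}
  4. unlink(b)  ⇒  .........  {}
  5. create(b)  ⇒  F........  {b→[0]}
  6. unlink(b)  ⇒  .........  {}
  7. create(a)  ⇒  F........  {a→[0]}
  8. append(a, 3)  ⇒  FFFF.....  {a→[0, 1, 2, 3]}
  9. create(c)  ⇒  FFFFF....  {a→[0, 1, 2, 3]; c→[4]}
  10. truncate(a, 3)  ⇒  FFF.F....  {a→[0, 1, 2]; c→[4]}
  11. append(a, 1)  ⇒  FFFFF....  {a→[0, 1, 2, 3]; c→[4]}
  12. unlink(a)  ⇒  ....F....  {c→[4]}

bitmap = ....F....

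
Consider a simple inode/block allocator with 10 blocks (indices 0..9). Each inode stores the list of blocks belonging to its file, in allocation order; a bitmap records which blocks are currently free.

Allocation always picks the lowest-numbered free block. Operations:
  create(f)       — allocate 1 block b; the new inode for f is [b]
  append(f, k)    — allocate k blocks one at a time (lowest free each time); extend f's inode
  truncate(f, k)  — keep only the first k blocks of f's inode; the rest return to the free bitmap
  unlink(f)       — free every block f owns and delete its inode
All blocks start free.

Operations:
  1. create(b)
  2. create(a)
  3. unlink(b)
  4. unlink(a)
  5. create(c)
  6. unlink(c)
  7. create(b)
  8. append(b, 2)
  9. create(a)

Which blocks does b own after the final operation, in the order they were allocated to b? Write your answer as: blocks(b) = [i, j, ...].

create(b): bitmap=F......... | b=[0]
create(a): bitmap=FF........ | a=[1] b=[0]
unlink(b): bitmap=.F........ | a=[1]
unlink(a): bitmap=.......... | 
create(c): bitmap=F......... | c=[0]
unlink(c): bitmap=.......... | 
create(b): bitmap=F......... | b=[0]
append(b, 2): bitmap=FFF....... | b=[0, 1, 2]
create(a): bitmap=FFFF...... | a=[3] b=[0, 1, 2]

blocks(b) = [0, 1, 2]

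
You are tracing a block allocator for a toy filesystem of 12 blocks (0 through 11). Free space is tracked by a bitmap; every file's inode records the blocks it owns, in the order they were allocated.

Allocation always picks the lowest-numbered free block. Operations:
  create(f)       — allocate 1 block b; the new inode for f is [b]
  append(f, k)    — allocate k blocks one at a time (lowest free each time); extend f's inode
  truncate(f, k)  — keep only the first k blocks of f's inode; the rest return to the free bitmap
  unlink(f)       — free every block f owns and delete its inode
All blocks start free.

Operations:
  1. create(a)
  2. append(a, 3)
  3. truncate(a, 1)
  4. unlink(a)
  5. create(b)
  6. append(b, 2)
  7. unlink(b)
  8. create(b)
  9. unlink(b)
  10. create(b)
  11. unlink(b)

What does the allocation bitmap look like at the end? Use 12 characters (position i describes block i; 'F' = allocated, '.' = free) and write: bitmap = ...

create(a): bitmap=F........... | a=[0]
append(a, 3): bitmap=FFFF........ | a=[0, 1, 2, 3]
truncate(a, 1): bitmap=F........... | a=[0]
unlink(a): bitmap=............ | 
create(b): bitmap=F........... | b=[0]
append(b, 2): bitmap=FFF......... | b=[0, 1, 2]
unlink(b): bitmap=............ | 
create(b): bitmap=F........... | b=[0]
unlink(b): bitmap=............ | 
create(b): bitmap=F........... | b=[0]
unlink(b): bitmap=............ | 

bitmap = ............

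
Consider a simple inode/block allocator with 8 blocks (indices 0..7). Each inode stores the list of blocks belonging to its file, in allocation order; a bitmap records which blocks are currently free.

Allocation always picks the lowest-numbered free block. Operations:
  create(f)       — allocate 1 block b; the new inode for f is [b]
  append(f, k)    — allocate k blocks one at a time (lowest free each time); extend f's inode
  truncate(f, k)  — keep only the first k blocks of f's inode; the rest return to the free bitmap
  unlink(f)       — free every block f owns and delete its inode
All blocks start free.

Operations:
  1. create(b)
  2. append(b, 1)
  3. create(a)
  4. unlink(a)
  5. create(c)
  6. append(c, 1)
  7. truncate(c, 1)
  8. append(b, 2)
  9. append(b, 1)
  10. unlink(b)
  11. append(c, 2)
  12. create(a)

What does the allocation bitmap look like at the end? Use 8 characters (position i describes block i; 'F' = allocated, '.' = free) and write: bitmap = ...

bitmap = FFFF....

create(b): bitmap=F....... | b=[0]
append(b, 1): bitmap=FF...... | b=[0, 1]
create(a): bitmap=FFF..... | a=[2] b=[0, 1]
unlink(a): bitmap=FF...... | b=[0, 1]
create(c): bitmap=FFF..... | b=[0, 1] c=[2]
append(c, 1): bitmap=FFFF.... | b=[0, 1] c=[2, 3]
truncate(c, 1): bitmap=FFF..... | b=[0, 1] c=[2]
append(b, 2): bitmap=FFFFF... | b=[0, 1, 3, 4] c=[2]
append(b, 1): bitmap=FFFFFF.. | b=[0, 1, 3, 4, 5] c=[2]
unlink(b): bitmap=..F..... | c=[2]
append(c, 2): bitmap=FFF..... | c=[2, 0, 1]
create(a): bitmap=FFFF.... | a=[3] c=[2, 0, 1]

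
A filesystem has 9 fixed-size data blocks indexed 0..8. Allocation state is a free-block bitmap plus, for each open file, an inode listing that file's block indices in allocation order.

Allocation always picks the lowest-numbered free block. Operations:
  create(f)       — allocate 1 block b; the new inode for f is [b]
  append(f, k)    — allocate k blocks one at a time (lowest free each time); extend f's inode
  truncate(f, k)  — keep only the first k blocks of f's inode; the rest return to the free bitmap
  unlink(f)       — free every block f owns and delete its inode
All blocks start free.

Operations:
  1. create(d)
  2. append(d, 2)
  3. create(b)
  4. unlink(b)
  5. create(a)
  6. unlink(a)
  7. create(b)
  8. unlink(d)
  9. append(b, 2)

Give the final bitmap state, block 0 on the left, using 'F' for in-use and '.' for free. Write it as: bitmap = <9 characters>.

[1] create(d) — d=0 (map F........)
[2] append(d, 2) — d=0,1,2 (map FFF......)
[3] create(b) — b=3 d=0,1,2 (map FFFF.....)
[4] unlink(b) — d=0,1,2 (map FFF......)
[5] create(a) — a=3 d=0,1,2 (map FFFF.....)
[6] unlink(a) — d=0,1,2 (map FFF......)
[7] create(b) — b=3 d=0,1,2 (map FFFF.....)
[8] unlink(d) — b=3 (map ...F.....)
[9] append(b, 2) — b=3,0,1 (map FF.F.....)

bitmap = FF.F.....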